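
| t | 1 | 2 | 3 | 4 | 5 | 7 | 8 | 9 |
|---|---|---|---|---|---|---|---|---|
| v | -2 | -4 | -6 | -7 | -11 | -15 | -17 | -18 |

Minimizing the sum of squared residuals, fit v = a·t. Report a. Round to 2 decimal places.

a = -2.06

With design matrix A, AᵀA = [[249]] and Aᵀv = [-514]ᵀ.
Hence a = -514 / 249 ≈ -2.06426.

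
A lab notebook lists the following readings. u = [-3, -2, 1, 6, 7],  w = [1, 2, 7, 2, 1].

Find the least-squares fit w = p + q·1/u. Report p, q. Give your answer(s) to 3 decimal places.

Sums needed: Σ1 = 5, Σ1/u = 10/21, Σ1/u·1/u = 1243/882.
For Mᵀw: Σw = 13, Σ1/u·w = 43/7.
So MᵀM·[p, q]ᵀ = Mᵀw: [[5, 10/21]; [10/21, 1243/882]]·[p, q]ᵀ = [13, 43/7]ᵀ.
det = 5·(1243/882) − (10/21)² = 2005/294.
p = (13·(1243/882) − (10/21)·(43/7))/(2005/294) = 13579/6015; q = (5·(43/7) − (10/21)·13)/(2005/294) = 1442/401.

p = 2.258, q = 3.596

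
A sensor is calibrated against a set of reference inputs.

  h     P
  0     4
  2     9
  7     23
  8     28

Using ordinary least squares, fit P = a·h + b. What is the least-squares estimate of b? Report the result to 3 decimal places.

b = 3.559

Compute the Gram sums: Σh·h = 117, Σh = 17, Σ1 = 4.
And Σh·P = 403, ΣP = 64.
Δ = 117·4 − 17² = 179.
a = (403·4 − 17·64)/179 = 524/179; b = (117·64 − 17·403)/179 = 637/179.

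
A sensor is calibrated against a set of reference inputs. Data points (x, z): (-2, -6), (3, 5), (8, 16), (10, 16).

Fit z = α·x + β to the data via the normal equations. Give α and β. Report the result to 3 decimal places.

Sums needed: Σx·x = 177, Σx = 19, Σ1 = 4.
Right-hand side: Σx·z = 315, Σz = 31.
So MᵀM·[α, β]ᵀ = Mᵀz: [[177, 19]; [19, 4]]·[α, β]ᵀ = [315, 31]ᵀ.
Eliminating β: 4·(row 1) − 19·(row 2) gives 347·α = 4·315 − 19·31 = 671, so α = 671/347.
Then β = (31 − 19·(671/347))/4 = -498/347.

α = 1.934, β = -1.435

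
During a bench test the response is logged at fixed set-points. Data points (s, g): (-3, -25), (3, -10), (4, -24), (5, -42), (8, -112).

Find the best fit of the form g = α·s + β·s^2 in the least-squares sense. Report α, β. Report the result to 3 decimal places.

α = 2.168, β = -2.031

Forming AᵀA = [[123, 701]; [701, 5139]] and Aᵀg = [-1157, -8917]ᵀ gives AᵀA·[α, β]ᵀ = Aᵀg.
det = 123·5139 − 701² = 140696.
α = ((-1157)·5139 − 701·(-8917))/140696 = 152497/70348; β = (123·(-8917) − 701·(-1157))/140696 = -142867/70348.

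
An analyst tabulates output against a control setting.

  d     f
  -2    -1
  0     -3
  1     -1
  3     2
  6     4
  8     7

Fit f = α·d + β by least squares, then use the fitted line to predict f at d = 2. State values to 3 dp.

f̂ = 0.720

Setting ∂/∂α … = 0 gives: 114·α + 16·β = 87;  16·α + 6·β = 8.
(Σd·d = 114, Σd = 16, Σ1 = 6, Σd·f = 87, Σf = 8.)
Δ = 114·6 − 16² = 428.
α = (87·6 − 16·8)/428 = 197/214; β = (114·8 − 16·87)/428 = -120/107.
At d = 2: f̂ = (197/214)·(2) + (-120/107)·(1) = 77/107.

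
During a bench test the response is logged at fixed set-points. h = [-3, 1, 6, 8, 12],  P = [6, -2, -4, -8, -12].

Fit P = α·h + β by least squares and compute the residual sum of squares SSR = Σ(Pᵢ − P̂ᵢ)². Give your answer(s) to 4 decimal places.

SSR = 8.6686

The normal equations are: 254·α + 24·β = -252;  24·α + 5·β = -20.
(Σh·h = 254, Σh = 24, Σ1 = 5, Σh·P = -252, ΣP = -20.)
Determinant 254·5 − 24² = 694.
α = ((-252)·5 − 24·(-20))/694 = -390/347; β = (254·(-20) − 24·(-252))/694 = 484/347.
Residuals: 428/347, -788/347, 468/347, -140/347, 32/347; SSR = 3008/347.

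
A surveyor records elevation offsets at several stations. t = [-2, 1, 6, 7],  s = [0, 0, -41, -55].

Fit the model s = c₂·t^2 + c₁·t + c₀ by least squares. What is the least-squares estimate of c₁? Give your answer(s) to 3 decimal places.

The normal equations are: 3714·c₂ + 552·c₁ + 90·c₀ = -4171;  552·c₂ + 90·c₁ + 12·c₀ = -631;  90·c₂ + 12·c₁ + 4·c₀ = -96.
Inverting the 3×3 Gram matrix, [c₂, c₁, c₀]ᵀ = [-1978/1947, -4075/3894, 2593/1298]ᵀ.

c₁ = -1.046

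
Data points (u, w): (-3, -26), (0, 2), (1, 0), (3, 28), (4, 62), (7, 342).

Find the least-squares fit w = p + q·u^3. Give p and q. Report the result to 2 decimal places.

p = 0.34, q = 1.00

The normal equations are: 6·p + 408·q = 408;  408·p + 123204·q = 122732.
(Σ1 = 6, Σu^3 = 408, Σu^3·u^3 = 123204, Σw = 408, Σu^3·w = 122732.)
Eliminating q: 123204·(row 1) − 408·(row 2) gives 572760·p = 123204·408 − 408·122732 = 192576, so p = 8024/23865.
Then q = (122732 − 408·(8024/23865))/123204 = 23747/23865.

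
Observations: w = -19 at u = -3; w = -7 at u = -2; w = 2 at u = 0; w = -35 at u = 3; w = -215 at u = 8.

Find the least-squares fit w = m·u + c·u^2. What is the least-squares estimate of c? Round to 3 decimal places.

Sums needed: Σu·u = 86, Σu·u^2 = 504, Σu^2·u^2 = 4274.
And Σu·w = -1754, Σu^2·w = -14274.
Normal equations: [[86, 504]; [504, 4274]]·[m, c]ᵀ = [-1754, -14274]ᵀ.
Eliminating c: 4274·(row 1) − 504·(row 2) gives 113548·m = 4274·(-1754) − 504·(-14274) = -302500, so m = -75625/28387.
Then c = ((-14274) − 504·(-75625/28387))/4274 = -85887/28387.

c = -3.026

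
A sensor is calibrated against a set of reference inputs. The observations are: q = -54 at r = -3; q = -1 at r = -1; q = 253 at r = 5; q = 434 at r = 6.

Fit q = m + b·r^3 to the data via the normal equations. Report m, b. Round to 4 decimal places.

The normal system XᵀX·[m, b]ᵀ = Xᵀq is [[4, 313]; [313, 63011]]·[m, b]ᵀ = [632, 126828]ᵀ.
Eliminating b: 63011·(row 1) − 313·(row 2) gives 154075·m = 63011·632 − 313·126828 = 125788, so m = 125788/154075.
Then b = (126828 − 313·(125788/154075))/63011 = 309496/154075.

m = 0.8164, b = 2.0087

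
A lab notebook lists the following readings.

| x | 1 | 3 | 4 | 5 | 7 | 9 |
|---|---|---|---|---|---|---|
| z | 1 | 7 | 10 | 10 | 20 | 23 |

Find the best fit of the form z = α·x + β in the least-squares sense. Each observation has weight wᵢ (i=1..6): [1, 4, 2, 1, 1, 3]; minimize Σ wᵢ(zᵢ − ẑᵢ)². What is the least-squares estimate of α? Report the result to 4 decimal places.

The normal equations are: 386·α + 60·β = 976;  60·α + 12·β = 148.
(Σwᵢ·x·x = 386, Σwᵢ·x = 60, Σwᵢ·1 = 12, Σwᵢ·x·z = 976, Σwᵢ·z = 148.)
Eliminating β: 12·(row 1) − 60·(row 2) gives 1032·α = 12·976 − 60·148 = 2832, so α = 118/43.
Then β = (148 − 60·(118/43))/12 = -179/129.

α = 2.7442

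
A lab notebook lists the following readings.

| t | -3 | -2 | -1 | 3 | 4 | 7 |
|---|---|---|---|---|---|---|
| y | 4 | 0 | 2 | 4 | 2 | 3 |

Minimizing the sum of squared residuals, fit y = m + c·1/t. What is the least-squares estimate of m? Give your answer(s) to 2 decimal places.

m = 2.73

Compute the Gram sums: Σ1 = 6, Σ1/t = -31/28, Σ1/t·1/t = 10973/7056.
Right-hand side: Σy = 15, Σ1/t·y = -15/14.
Normal equations: [[6, -31/28]; [-31/28, 10973/7056]]·[m, c]ᵀ = [15, -15/14]ᵀ.
Eliminating c: (10973/7056)·(row 1) − (-31/28)·(row 2) gives (19063/2352)·m = (10973/7056)·15 − (-31/28)·(-15/14) = 52075/2352, so m = 52075/19063.
Then c = ((-15/14) − (-31/28)·(52075/19063))/(10973/7056) = 23940/19063.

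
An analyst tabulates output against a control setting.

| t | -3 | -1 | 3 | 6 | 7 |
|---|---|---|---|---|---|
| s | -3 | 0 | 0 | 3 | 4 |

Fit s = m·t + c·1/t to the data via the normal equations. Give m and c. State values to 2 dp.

m = 0.56, c = -0.56

Forming AᵀA = [[104, 5]; [5, 249/196]] and Aᵀs = [55, 29/14]ᵀ gives AᵀA·[m, c]ᵀ = Aᵀs.
Δ = 104·(249/196) − 5² = 5249/49.
m = (55·(249/196) − 5·(29/14))/(5249/49) = 11665/20996; c = (104·(29/14) − 5·55)/(5249/49) = -2919/5249.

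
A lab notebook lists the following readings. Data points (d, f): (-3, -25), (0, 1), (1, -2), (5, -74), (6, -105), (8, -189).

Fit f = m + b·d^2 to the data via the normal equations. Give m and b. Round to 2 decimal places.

m = 1.12, b = -2.97

Compute the Gram sums: Σ1 = 6, Σd^2 = 135, Σd^2·d^2 = 6099.
Right-hand side: Σf = -394, Σd^2·f = -17953.
XᵀX·[m, b]ᵀ = Xᵀf becomes [[6, 135]; [135, 6099]]·[m, b]ᵀ = [-394, -17953]ᵀ.
det = 6·6099 − 135² = 18369.
m = ((-394)·6099 − 135·(-17953))/18369 = 6883/6123; b = (6·(-17953) − 135·(-394))/18369 = -18176/6123.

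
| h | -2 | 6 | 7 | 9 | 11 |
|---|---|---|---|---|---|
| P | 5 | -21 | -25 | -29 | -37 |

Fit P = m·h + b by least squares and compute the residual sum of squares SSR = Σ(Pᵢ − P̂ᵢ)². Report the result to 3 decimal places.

SSR = 3.069

From the data, Σh·h = 291, Σh = 31, Σ1 = 5.
Right-hand side: Σh·P = -979, ΣP = -107.
Normal equations: [[291, 31]; [31, 5]]·[m, b]ᵀ = [-979, -107]ᵀ.
Eliminating b: 5·(row 1) − 31·(row 2) gives 494·m = 5·(-979) − 31·(-107) = -1578, so m = -789/247.
Then b = ((-107) − 31·(-789/247))/5 = -394/247.
Residuals: 51/247, -59/247, -258/247, 332/247, -66/247; SSR = 758/247.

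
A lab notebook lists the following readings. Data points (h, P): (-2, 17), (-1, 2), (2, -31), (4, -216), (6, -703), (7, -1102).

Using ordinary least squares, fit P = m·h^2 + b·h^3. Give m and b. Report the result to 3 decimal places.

m = -1.627, b = -2.981

The normal system XᵀX·[m, b]ᵀ = XᵀP is [[3986, 25606]; [25606, 168530]]·[m, b]ᵀ = [-82816, -544044]ᵀ.
Δ = 3986·168530 − 25606² = 16093344.
m = ((-82816)·168530 − 25606·(-544044))/16093344 = -3273727/2011668; b = (3986·(-544044) − 25606·(-82816))/16093344 = -5996611/2011668.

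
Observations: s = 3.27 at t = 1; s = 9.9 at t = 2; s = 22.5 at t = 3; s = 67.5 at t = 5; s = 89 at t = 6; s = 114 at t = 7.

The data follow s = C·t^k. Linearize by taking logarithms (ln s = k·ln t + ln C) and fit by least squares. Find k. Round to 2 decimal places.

k = 1.88

With ln sᵢ as the transformed response and ln tᵢ as the regressor:
Over the data: Σln t = 7.1389, Σ(ln t)² = 11.2747, Σln s = 20.0278, Σln t·ln s = 29.0475.
Normal system: [[11.2747, 7.1389]; [7.1389, 6]]·[k, ln C]ᵀ = [29.0475, 20.0278]ᵀ.
Slope k = (n·Σln t·ln s − Σln t·Σln s)/(n·Σ(ln t)² − (Σln t)²) = (6·29.0475 − 7.1389·20.0278)/16.6845 = 1.87655; ln C = (Σln s − k·Σln t)/n = 1.10522.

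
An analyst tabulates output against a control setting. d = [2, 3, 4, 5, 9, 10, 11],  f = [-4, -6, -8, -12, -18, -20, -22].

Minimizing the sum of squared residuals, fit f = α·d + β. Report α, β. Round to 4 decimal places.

α = -1.9676, β = -0.4892

Normal-equation sums: Σd·d = 356, Σd = 44, Σ1 = 7.
And Σd·f = -722, Σf = -90.
Eliminating β: 7·(row 1) − 44·(row 2) gives 556·α = 7·(-722) − 44·(-90) = -1094, so α = -547/278.
Then β = ((-90) − 44·(-547/278))/7 = -68/139.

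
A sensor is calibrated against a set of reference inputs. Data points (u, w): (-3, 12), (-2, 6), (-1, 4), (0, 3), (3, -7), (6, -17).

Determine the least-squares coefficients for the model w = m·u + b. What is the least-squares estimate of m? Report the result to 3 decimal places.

m = -3.052

Sums needed: Σu·u = 59, Σu = 3, Σ1 = 6.
Right-hand side: Σu·w = -175, Σw = 1.
Determinant 59·6 − 3² = 345.
m = ((-175)·6 − 3·1)/345 = -351/115; b = (59·1 − 3·(-175))/345 = 584/345.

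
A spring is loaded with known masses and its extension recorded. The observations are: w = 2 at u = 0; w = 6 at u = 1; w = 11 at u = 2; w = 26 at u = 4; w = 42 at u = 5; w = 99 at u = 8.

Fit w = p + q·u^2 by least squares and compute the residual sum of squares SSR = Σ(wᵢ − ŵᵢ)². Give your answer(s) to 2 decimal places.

SSR = 8.81

Sums needed: Σ1 = 6, Σu^2 = 110, Σu^2·u^2 = 4994.
Right-hand side: Σw = 186, Σu^2·w = 7852.
Determinant 6·4994 − 110² = 17864.
p = (186·4994 − 110·7852)/17864 = 1481/406; q = (6·7852 − 110·186)/17864 = 6663/4466.
Residuals: -669/406, 1921/2233, 6183/4466, -969/638, 2353/2233, -589/4466; SSR = 19665/2233.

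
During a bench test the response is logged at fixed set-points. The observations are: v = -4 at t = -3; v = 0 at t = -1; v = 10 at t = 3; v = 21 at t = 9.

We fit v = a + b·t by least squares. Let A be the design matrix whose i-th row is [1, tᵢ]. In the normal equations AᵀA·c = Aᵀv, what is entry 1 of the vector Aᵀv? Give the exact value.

27

Entry 1 ↔ basis 1, so (Aᵀv)_{1} = Σᵢ vᵢ = (1)·(-4) + (1)·(0) + (1)·(10) + (1)·(21) = 27.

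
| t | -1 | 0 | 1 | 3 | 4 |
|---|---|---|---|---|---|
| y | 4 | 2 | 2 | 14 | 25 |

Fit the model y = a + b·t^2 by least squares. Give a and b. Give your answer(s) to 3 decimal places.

a = 1.624, b = 1.440

Entries of AᵀA: Σ1 = 5, Σt^2 = 27, Σt^2·t^2 = 339.
Moment sums: Σy = 47, Σt^2·y = 532.
So AᵀA·[a, b]ᵀ = Aᵀy: [[5, 27]; [27, 339]]·[a, b]ᵀ = [47, 532]ᵀ.
det = 5·339 − 27² = 966.
a = (47·339 − 27·532)/966 = 523/322; b = (5·532 − 27·47)/966 = 1391/966.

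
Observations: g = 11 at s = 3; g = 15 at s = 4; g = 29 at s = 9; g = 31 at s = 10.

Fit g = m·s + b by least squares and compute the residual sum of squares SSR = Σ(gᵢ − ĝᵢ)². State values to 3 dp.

SSR = 1.027

With design matrix X, XᵀX = [[206, 26]; [26, 4]] and Xᵀg = [664, 86]ᵀ.
Δ = 206·4 − 26² = 148.
m = (664·4 − 26·86)/148 = 105/37; b = (206·86 − 26·664)/148 = 113/37.
Residuals: -21/37, 22/37, 15/37, -16/37; SSR = 38/37.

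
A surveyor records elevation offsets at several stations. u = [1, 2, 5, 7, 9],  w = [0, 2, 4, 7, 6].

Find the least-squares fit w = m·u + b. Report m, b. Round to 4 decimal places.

m = 0.7991, b = -0.0357

Normal-equation sums: Σu·u = 160, Σu = 24, Σ1 = 5.
For Mᵀw: Σu·w = 127, Σw = 19.
det = 160·5 − 24² = 224.
m = (127·5 − 24·19)/224 = 179/224; b = (160·19 − 24·127)/224 = -1/28.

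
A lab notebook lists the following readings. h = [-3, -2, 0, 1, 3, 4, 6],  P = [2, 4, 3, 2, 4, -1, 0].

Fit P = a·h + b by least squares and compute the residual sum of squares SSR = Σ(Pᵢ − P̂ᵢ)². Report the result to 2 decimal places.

Entries of AᵀA: Σh·h = 75, Σh = 9, Σ1 = 7.
Right-hand side: Σh·P = -4, ΣP = 14.
Normal equations: [[75, 9]; [9, 7]]·[a, b]ᵀ = [-4, 14]ᵀ.
Determinant 75·7 − 9² = 444.
a = ((-4)·7 − 9·14)/444 = -77/222; b = (75·14 − 9·(-4))/444 = 181/74.
Residuals: -55/37, 191/222, 41/74, -11/111, 96/37, -457/222, -27/74; SSR = 1595/111.

SSR = 14.37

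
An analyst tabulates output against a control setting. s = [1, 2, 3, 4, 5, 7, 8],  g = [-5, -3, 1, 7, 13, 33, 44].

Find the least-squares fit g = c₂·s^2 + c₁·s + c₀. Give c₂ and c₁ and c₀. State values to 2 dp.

c₂ = 0.79, c₁ = -0.09, c₀ = -5.82

With design matrix M, MᵀM = [[7476, 1080, 168]; [1080, 168, 30]; [168, 30, 7]] and Mᵀg = [4862, 668, 90]ᵀ.
Row-reducing yields c₂ = 1433/1806, c₁ = -11/129, c₀ = -1752/301.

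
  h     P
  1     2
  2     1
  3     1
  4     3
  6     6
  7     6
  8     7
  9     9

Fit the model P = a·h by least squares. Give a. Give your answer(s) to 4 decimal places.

Entries of XᵀX: Σh·h = 260.
For XᵀP: Σh·P = 234.
XᵀX·[a]ᵀ = XᵀP becomes [[260]]·[a]ᵀ = [234]ᵀ.
Hence a = 234 / 260 ≈ 0.9.

a = 0.9000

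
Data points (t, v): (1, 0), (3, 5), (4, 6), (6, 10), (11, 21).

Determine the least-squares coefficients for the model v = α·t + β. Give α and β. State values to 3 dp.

From the data, Σt·t = 183, Σt = 25, Σ1 = 5.
For Mᵀv: Σt·v = 330, Σv = 42.
So MᵀM·[α, β]ᵀ = Mᵀv: [[183, 25]; [25, 5]]·[α, β]ᵀ = [330, 42]ᵀ.
Eliminating β: 5·(row 1) − 25·(row 2) gives 290·α = 5·330 − 25·42 = 600, so α = 60/29.
Then β = (42 − 25·(60/29))/5 = -282/145.

α = 2.069, β = -1.945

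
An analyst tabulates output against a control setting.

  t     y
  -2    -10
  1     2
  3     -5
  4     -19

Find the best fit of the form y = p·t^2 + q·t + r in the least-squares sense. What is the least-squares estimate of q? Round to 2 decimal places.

From the data, Σt^2·t^2 = 354, Σt^2·t = 84, Σt^2 = 30, Σt·t = 30, Σt = 6, Σ1 = 4.
For Aᵀy: Σt^2·y = -387, Σt·y = -69, Σy = -32.
AᵀA·[p, q, r]ᵀ = Aᵀy becomes [[354, 84, 30]; [84, 30, 6]; [30, 6, 4]]·[p, q, r]ᵀ = [-387, -69, -32]ᵀ.
Solving the 3×3 system (Gaussian elimination) gives p = -21/11, q = 28/11, r = 5/2.

q = 2.55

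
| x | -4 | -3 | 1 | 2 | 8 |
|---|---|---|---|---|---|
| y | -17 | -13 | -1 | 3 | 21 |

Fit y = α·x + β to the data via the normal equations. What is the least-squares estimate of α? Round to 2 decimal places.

The normal system AᵀA·[α, β]ᵀ = Aᵀy is [[94, 4]; [4, 5]]·[α, β]ᵀ = [280, -7]ᵀ.
Eliminating β: 5·(row 1) − 4·(row 2) gives 454·α = 5·280 − 4·(-7) = 1428, so α = 714/227.
Then β = ((-7) − 4·(714/227))/5 = -889/227.

α = 3.15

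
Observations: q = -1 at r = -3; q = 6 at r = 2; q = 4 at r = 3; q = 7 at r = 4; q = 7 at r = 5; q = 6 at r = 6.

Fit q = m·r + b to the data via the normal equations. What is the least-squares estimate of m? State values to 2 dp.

m = 0.86

Compute the Gram sums: Σr·r = 99, Σr = 17, Σ1 = 6.
For Aᵀq: Σr·q = 126, Σq = 29.
det = 99·6 − 17² = 305.
m = (126·6 − 17·29)/305 = 263/305; b = (99·29 − 17·126)/305 = 729/305.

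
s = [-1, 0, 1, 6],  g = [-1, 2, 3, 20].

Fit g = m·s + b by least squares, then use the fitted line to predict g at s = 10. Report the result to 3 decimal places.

Forming AᵀA = [[38, 6]; [6, 4]] and Aᵀg = [124, 24]ᵀ gives AᵀA·[m, b]ᵀ = Aᵀg.
Δ = 38·4 − 6² = 116.
m = (124·4 − 6·24)/116 = 88/29; b = (38·24 − 6·124)/116 = 42/29.
At s = 10: ĝ = (88/29)·(10) + (42/29)·(1) = 922/29.

ĝ = 31.793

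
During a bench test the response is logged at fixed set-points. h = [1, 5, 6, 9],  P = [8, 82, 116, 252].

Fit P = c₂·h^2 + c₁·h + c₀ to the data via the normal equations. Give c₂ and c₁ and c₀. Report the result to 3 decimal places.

c₂ = 2.985, c₁ = 0.656, c₀ = 4.334

Compute the Gram sums: Σh^2·h^2 = 8483, Σh^2·h = 1071, Σh^2 = 143, Σh·h = 143, Σh = 21, Σ1 = 4.
Moment sums: Σh^2·P = 26646, Σh·P = 3382, ΣP = 458.
So XᵀX·[c₂, c₁, c₀]ᵀ = XᵀP: [[8483, 1071, 143]; [1071, 143, 21]; [143, 21, 4]]·[c₂, c₁, c₀]ᵀ = [26646, 3382, 458]ᵀ.
Solving the 3×3 system (Gaussian elimination) gives c₂ = 5845/1958, c₁ = 1285/1958, c₀ = 4243/979.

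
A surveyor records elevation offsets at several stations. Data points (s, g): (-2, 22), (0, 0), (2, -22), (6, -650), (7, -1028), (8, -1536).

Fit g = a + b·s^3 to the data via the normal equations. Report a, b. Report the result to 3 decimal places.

Entries of XᵀX: Σ1 = 6, Σs^3 = 1071, Σs^3·s^3 = 426577.
And Σg = -3214, Σs^3·g = -1279788.
XᵀX·[a, b]ᵀ = Xᵀg becomes [[6, 1071]; [1071, 426577]]·[a, b]ᵀ = [-3214, -1279788]ᵀ.
Determinant 6·426577 − 1071² = 1412421.
a = ((-3214)·426577 − 1071·(-1279788))/1412421 = -365530/1412421; b = (6·(-1279788) − 1071·(-3214))/1412421 = -1412178/470807.

a = -0.259, b = -2.999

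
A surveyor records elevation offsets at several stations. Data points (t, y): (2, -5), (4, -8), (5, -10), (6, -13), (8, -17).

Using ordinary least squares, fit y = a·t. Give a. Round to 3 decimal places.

a = -2.110

From the data, Σt·t = 145.
Moment sums: Σt·y = -306.
So XᵀX·[a]ᵀ = Xᵀy: [[145]]·[a]ᵀ = [-306]ᵀ.
Hence a = -306 / 145 ≈ -2.11034.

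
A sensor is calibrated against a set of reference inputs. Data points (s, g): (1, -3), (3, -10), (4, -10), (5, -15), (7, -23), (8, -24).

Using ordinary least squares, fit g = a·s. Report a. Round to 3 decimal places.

Setting ∂/∂a … = 0 gives: 164·a = -501.
(Σs·s = 164, Σs·g = -501.)
Hence a = -501 / 164 ≈ -3.05488.

a = -3.055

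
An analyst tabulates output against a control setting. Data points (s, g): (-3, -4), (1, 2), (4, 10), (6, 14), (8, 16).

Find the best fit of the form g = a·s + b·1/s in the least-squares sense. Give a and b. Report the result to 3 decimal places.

a = 2.126, b = -0.382

Setting ∂/∂a … = 0 gives: 126·a + 5·b = 266;  5·a + (701/576)·b = 61/6.
(Σs·s = 126, Σs·1/s = 5, Σ1/s·1/s = 701/576, Σs·g = 266, Σ1/s·g = 61/6.)
Δ = 126·(701/576) − 5² = 4107/32.
a = (266·(701/576) − 5·(61/6))/(4107/32) = 78593/36963; b = (126·(61/6) − 5·266)/(4107/32) = -1568/4107.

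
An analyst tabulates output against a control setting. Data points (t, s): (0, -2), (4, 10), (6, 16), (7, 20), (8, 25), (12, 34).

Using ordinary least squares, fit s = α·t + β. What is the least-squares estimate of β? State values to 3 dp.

β = -1.816

Forming XᵀX = [[309, 37]; [37, 6]] and Xᵀs = [884, 103]ᵀ gives XᵀX·[α, β]ᵀ = Xᵀs.
Determinant 309·6 − 37² = 485.
α = (884·6 − 37·103)/485 = 1493/485; β = (309·103 − 37·884)/485 = -881/485.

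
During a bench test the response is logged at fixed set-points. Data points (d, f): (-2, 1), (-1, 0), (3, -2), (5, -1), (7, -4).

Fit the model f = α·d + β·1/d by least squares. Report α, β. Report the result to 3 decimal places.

Compute the Gram sums: Σd·d = 88, Σd·1/d = 5, Σ1/d·1/d = 62689/44100.
For Aᵀf: Σd·f = -41, Σ1/d·f = -407/210.
Eliminating β: (62689/44100)·(row 1) − 5·(row 2) gives (1103533/11025)·α = (62689/44100)·(-41) − 5·(-407/210) = -2142899/44100, so α = -2142899/4414132.
Then β = ((-407/210) − 5·(-2142899/4414132))/(62689/44100) = 379785/1103533.

α = -0.485, β = 0.344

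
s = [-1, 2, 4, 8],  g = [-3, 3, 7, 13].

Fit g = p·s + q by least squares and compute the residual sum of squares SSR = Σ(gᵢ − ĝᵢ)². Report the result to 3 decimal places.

SSR = 0.889

Entries of XᵀX: Σs·s = 85, Σs = 13, Σ1 = 4.
Right-hand side: Σs·g = 141, Σg = 20.
So XᵀX·[p, q]ᵀ = Xᵀg: [[85, 13]; [13, 4]]·[p, q]ᵀ = [141, 20]ᵀ.
Eliminating q: 4·(row 1) − 13·(row 2) gives 171·p = 4·141 − 13·20 = 304, so p = 16/9.
Then q = (20 − 13·(16/9))/4 = -7/9.
Residuals: -4/9, 2/9, 2/3, -4/9; SSR = 8/9.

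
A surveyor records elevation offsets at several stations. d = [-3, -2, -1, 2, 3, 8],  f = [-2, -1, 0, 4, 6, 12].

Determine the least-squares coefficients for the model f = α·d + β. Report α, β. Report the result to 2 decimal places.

Setting ∂/∂α … = 0 gives: 91·α + 7·β = 130;  7·α + 6·β = 19.
(Σd·d = 91, Σd = 7, Σ1 = 6, Σd·f = 130, Σf = 19.)
Eliminating β: 6·(row 1) − 7·(row 2) gives 497·α = 6·130 − 7·19 = 647, so α = 647/497.
Then β = (19 − 7·(647/497))/6 = 117/71.

α = 1.30, β = 1.65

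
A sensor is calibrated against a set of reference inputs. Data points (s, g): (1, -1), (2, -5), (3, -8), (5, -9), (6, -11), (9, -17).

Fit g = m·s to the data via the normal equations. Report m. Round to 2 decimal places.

Entries of AᵀA: Σs·s = 156.
Right-hand side: Σs·g = -299.
Normal equations: [[156]]·[m]ᵀ = [-299]ᵀ.
m = (-299)/156 = -1.91667.

m = -1.92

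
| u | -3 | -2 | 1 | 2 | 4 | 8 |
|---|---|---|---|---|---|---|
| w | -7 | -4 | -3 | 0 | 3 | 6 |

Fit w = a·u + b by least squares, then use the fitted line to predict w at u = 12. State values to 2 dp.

ŵ = 11.15

The normal equations are: 98·a + 10·b = 86;  10·a + 6·b = -5.
Determinant 98·6 − 10² = 488.
a = (86·6 − 10·(-5))/488 = 283/244; b = (98·(-5) − 10·86)/488 = -675/244.
At u = 12: ŵ = (283/244)·(12) + (-675/244)·(1) = 2721/244.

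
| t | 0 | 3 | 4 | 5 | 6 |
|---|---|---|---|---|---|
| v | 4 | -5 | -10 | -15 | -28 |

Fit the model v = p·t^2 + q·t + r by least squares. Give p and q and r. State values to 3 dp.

Normal-equation sums: Σt^2·t^2 = 2258, Σt^2·t = 432, Σt^2 = 86, Σt·t = 86, Σt = 18, Σ1 = 5.
For Xᵀv: Σt^2·v = -1588, Σt·v = -298, Σv = -54.
So XᵀX·[p, q, r]ᵀ = Xᵀv: [[2258, 432, 86]; [432, 86, 18]; [86, 18, 5]]·[p, q, r]ᵀ = [-1588, -298, -54]ᵀ.
Row-reducing yields p = -1618/1911, q = 1/637, r = 7180/1911.

p = -0.847, q = 0.002, r = 3.757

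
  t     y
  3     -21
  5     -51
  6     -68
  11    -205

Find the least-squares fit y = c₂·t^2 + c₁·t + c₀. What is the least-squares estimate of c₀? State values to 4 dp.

The normal system AᵀA·[c₂, c₁, c₀]ᵀ = Aᵀy is [[16643, 1699, 191]; [1699, 191, 25]; [191, 25, 4]]·[c₂, c₁, c₀]ᵀ = [-28717, -2981, -345]ᵀ.
Solving the 3×3 system (Gaussian elimination) gives c₂ = -486/341, c₁ = -1027/341, c₀ = 214/341.

c₀ = 0.6276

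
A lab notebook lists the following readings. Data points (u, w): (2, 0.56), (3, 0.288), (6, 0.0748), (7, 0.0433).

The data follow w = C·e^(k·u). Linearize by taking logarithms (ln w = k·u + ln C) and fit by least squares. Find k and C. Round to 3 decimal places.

With ln wᵢ as the transformed response and uᵢ as the regressor:
Σu = 18.0000, Σ(u)² = 98.0000, Σln w = -7.5572, Σu·ln w = -42.4289.
Equations: 98.0000·k + 18.0000·ln C = -42.4289;  18.0000·k + 4·ln C = -7.5572.
Solving (det = 68.0000): k = -0.49539, ln C = 0.33998, so C = exp(0.33998) = 1.40492.

k = -0.495, C = 1.405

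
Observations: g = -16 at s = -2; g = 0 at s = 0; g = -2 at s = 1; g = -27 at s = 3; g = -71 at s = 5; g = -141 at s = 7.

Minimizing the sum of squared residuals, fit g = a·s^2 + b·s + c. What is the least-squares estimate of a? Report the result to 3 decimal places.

Compute the Gram sums: Σs^2·s^2 = 3124, Σs^2·s = 488, Σs^2 = 88, Σs·s = 88, Σs = 14, Σ1 = 6.
And Σs^2·g = -8993, Σs·g = -1393, Σg = -257.
So XᵀX·[a, b, c]ᵀ = Xᵀg: [[3124, 488, 88]; [488, 88, 14]; [88, 14, 6]]·[a, b, c]ᵀ = [-8993, -1393, -257]ᵀ.
Solving the 3×3 system (Gaussian elimination) gives a = -32397/10772, b = 2764/2693, c = -6021/5386.

a = -3.008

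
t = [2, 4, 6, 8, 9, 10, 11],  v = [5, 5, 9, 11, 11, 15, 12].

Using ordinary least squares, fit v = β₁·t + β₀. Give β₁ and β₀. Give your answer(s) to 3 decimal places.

Sums needed: Σt·t = 422, Σt = 50, Σ1 = 7.
Moment sums: Σt·v = 553, Σv = 68.
So AᵀA·[β₁, β₀]ᵀ = Aᵀv: [[422, 50]; [50, 7]]·[β₁, β₀]ᵀ = [553, 68]ᵀ.
Determinant 422·7 − 50² = 454.
β₁ = (553·7 − 50·68)/454 = 471/454; β₀ = (422·68 − 50·553)/454 = 523/227.

β₁ = 1.037, β₀ = 2.304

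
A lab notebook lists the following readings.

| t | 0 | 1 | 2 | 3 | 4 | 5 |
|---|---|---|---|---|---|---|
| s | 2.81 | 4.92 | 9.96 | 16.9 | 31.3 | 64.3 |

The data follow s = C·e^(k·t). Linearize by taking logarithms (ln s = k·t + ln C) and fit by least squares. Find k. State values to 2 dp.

k = 0.62

Let Y = ln s. Fitting Y = k·t + ln C by least squares:
Σt = 15.0000, Σ(t)² = 55.0000, Σln s = 15.3596, Σt·ln s = 49.2647.
Normal system: [[55.0000, 15.0000]; [15.0000, 6]]·[k, ln C]ᵀ = [49.2647, 15.3596]ᵀ.
Δ = 55.0000·6 − (15.0000)² = 105.0000; k = (49.2647·6 − 15.0000·15.3596)/105.0000 = 0.62090, ln C = (55.0000·15.3596 − 15.0000·49.2647)/105.0000 = 1.00767.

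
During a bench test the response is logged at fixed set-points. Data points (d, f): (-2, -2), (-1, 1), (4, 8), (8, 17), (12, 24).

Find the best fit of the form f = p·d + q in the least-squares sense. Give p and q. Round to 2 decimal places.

p = 1.83, q = 1.92

The normal equations are: 229·p + 21·q = 459;  21·p + 5·q = 48.
(Σd·d = 229, Σd = 21, Σ1 = 5, Σd·f = 459, Σf = 48.)
Eliminating q: 5·(row 1) − 21·(row 2) gives 704·p = 5·459 − 21·48 = 1287, so p = 117/64.
Then q = (48 − 21·(117/64))/5 = 123/64.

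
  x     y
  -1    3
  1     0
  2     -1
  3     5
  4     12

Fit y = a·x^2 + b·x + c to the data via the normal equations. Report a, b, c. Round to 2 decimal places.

a = 1.33, b = -2.27, c = -0.35

Setting ∂/∂a … = 0 gives: 355·a + 99·b + 31·c = 236;  99·a + 31·b + 9·c = 58;  31·a + 9·b + 5·c = 19.
(Σx^2·x^2 = 355, Σx^2·x = 99, Σx^2 = 31, Σx·x = 31, Σx = 9, Σ1 = 5, Σx^2·y = 236, Σx·y = 58, Σy = 19.)
Row-reducing yields a = 1803/1358, b = -3079/1358, c = -34/97.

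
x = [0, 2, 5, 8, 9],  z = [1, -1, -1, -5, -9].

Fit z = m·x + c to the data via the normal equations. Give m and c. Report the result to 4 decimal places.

m = -0.9524, c = 1.5714

The normal equations are: 174·m + 24·c = -128;  24·m + 5·c = -15.
(Σx·x = 174, Σx = 24, Σ1 = 5, Σx·z = -128, Σz = -15.)
Determinant 174·5 − 24² = 294.
m = ((-128)·5 − 24·(-15))/294 = -20/21; c = (174·(-15) − 24·(-128))/294 = 11/7.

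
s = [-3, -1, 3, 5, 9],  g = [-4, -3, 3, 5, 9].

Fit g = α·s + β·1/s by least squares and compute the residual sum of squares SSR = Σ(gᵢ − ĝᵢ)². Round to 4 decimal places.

From the data, Σs·s = 125, Σs·1/s = 5, Σ1/s·1/s = 2581/2025.
Moment sums: Σs·g = 130, Σ1/s·g = 22/3.
Eliminating β: (2581/2025)·(row 1) − 5·(row 2) gives (10880/81)·α = (2581/2025)·130 − 5·(22/3) = 52256/405, so α = 1633/1700.
Then β = ((22/3) − 5·(1633/1700))/(2581/2025) = 135/68.
Residuals: -194/425, -23/425, -231/425, -1/5, 57/425; SSR = 48/85.

SSR = 0.5647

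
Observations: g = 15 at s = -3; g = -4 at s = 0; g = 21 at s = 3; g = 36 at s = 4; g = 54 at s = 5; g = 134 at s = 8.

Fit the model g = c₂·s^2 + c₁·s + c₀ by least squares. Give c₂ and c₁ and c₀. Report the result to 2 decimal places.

c₂ = 2.00, c₁ = 1.00, c₀ = -1.09

Normal-equation sums: Σs^2·s^2 = 5139, Σs^2·s = 701, Σs^2 = 123, Σs·s = 123, Σs = 17, Σ1 = 6.
Right-hand side: Σs^2·g = 10826, Σs·g = 1504, Σg = 256.
So AᵀA·[c₂, c₁, c₀]ᵀ = Aᵀg: [[5139, 701, 123]; [701, 123, 17]; [123, 17, 6]]·[c₂, c₁, c₀]ᵀ = [10826, 1504, 256]ᵀ.
Solving the 3×3 system (Gaussian elimination) gives c₂ = 428821/214860, c₁ = 14383/14324, c₀ = -58687/53715.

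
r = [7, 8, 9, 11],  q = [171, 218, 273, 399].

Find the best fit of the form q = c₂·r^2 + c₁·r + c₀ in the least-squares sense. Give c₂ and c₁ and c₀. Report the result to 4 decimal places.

Normal-equation sums: Σr^2·r^2 = 27699, Σr^2·r = 2915, Σr^2 = 315, Σr·r = 315, Σr = 35, Σ1 = 4.
Moment sums: Σr^2·q = 92723, Σr·q = 9787, Σq = 1061.
Solving the 3×3 system (Gaussian elimination) gives c₂ = 34/11, c₁ = 79/55, c₀ = 102/11.

c₂ = 3.0909, c₁ = 1.4364, c₀ = 9.2727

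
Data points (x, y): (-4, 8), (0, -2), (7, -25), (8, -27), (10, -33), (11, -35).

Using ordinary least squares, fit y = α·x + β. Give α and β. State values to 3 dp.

From the data, Σx·x = 350, Σx = 32, Σ1 = 6.
And Σx·y = -1138, Σy = -114.
Δ = 350·6 − 32² = 1076.
α = ((-1138)·6 − 32·(-114))/1076 = -795/269; β = (350·(-114) − 32·(-1138))/1076 = -871/269.

α = -2.955, β = -3.238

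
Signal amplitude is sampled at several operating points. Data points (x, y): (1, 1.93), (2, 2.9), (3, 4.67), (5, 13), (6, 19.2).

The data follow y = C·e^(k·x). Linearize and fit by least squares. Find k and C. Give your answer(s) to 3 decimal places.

Let Y = ln y. Fitting Y = k·x + ln C by least squares:
Σx = 17.0000, Σ(x)² = 75.0000, Σln y = 8.7832, Σx·ln y = 37.9646.
Normal system: [[75.0000, 17.0000]; [17.0000, 5]]·[k, ln C]ᵀ = [37.9646, 8.7832]ᵀ.
Δ = 75.0000·5 − (17.0000)² = 86.0000; k = (37.9646·5 − 17.0000·8.7832)/86.0000 = 0.47102, ln C = (75.0000·8.7832 − 17.0000·37.9646)/86.0000 = 0.15517, so C = exp(0.15517) = 1.16786.

k = 0.471, C = 1.168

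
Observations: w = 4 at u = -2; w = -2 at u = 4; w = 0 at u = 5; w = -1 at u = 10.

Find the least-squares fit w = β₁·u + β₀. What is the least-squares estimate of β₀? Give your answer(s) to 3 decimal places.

Forming XᵀX = [[145, 17]; [17, 4]] and Xᵀw = [-26, 1]ᵀ gives XᵀX·[β₁, β₀]ᵀ = Xᵀw.
Eliminating β₀: 4·(row 1) − 17·(row 2) gives 291·β₁ = 4·(-26) − 17·1 = -121, so β₁ = -121/291.
Then β₀ = (1 − 17·(-121/291))/4 = 587/291.

β₀ = 2.017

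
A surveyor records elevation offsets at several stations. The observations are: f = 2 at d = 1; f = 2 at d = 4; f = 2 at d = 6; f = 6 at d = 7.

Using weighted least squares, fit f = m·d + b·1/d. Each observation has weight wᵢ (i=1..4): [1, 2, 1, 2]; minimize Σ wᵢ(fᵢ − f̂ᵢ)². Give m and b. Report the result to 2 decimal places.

m = 0.65, b = 0.97

The normal equations are: 167·m + 6·b = 114;  6·m + (4211/3528)·b = 106/21.
(Σwᵢ·d·d = 167, Σwᵢ·d·1/d = 6, Σwᵢ·1/d·1/d = 4211/3528, Σwᵢ·d·f = 114, Σwᵢ·1/d·f = 106/21.)
Δ = 167·(4211/3528) − 6² = 576229/3528.
m = (114·(4211/3528) − 6·(106/21))/(576229/3528) = 373206/576229; b = (167·(106/21) − 6·114)/(576229/3528) = 560784/576229.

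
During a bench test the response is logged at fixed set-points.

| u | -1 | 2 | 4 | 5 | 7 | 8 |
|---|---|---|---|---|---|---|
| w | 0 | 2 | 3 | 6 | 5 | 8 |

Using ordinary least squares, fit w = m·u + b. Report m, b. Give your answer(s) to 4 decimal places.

m = 0.8207, b = 0.5805

The normal system MᵀM·[m, b]ᵀ = Mᵀw is [[159, 25]; [25, 6]]·[m, b]ᵀ = [145, 24]ᵀ.
Eliminating b: 6·(row 1) − 25·(row 2) gives 329·m = 6·145 − 25·24 = 270, so m = 270/329.
Then b = (24 − 25·(270/329))/6 = 191/329.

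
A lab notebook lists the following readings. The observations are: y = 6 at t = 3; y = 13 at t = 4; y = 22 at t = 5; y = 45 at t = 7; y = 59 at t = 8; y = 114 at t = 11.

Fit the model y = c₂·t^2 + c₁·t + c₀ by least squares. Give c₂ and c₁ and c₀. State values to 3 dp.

c₂ = 0.945, c₁ = 0.239, c₀ = -3.090

Entries of MᵀM: Σt^2·t^2 = 22100, Σt^2·t = 2402, Σt^2 = 284, Σt·t = 284, Σt = 38, Σ1 = 6.
Moment sums: Σt^2·y = 20587, Σt·y = 2221, Σy = 259.
Normal equations: [[22100, 2402, 284]; [2402, 284, 38]; [284, 38, 6]]·[c₂, c₁, c₀]ᵀ = [20587, 2221, 259]ᵀ.
Solving the 3×3 system (Gaussian elimination) gives c₂ = 1053/1114, c₁ = 1333/5570, c₀ = -8607/2785.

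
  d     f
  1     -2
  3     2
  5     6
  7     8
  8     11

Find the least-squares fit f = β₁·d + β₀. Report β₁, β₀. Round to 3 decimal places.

β₁ = 1.768, β₀ = -3.488

From the data, Σd·d = 148, Σd = 24, Σ1 = 5.
For Aᵀf: Σd·f = 178, Σf = 25.
Normal equations: [[148, 24]; [24, 5]]·[β₁, β₀]ᵀ = [178, 25]ᵀ.
det = 148·5 − 24² = 164.
β₁ = (178·5 − 24·25)/164 = 145/82; β₀ = (148·25 − 24·178)/164 = -143/41.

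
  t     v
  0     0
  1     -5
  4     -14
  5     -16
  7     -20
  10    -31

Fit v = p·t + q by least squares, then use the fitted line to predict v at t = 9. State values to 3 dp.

MᵀM·[p, q]ᵀ = Mᵀv reads: 191·p + 27·q = -591;  27·p + 6·q = -86.
(Σt·t = 191, Σt = 27, Σ1 = 6, Σt·v = -591, Σv = -86.)
det = 191·6 − 27² = 417.
p = ((-591)·6 − 27·(-86))/417 = -408/139; q = (191·(-86) − 27·(-591))/417 = -469/417.
At t = 9: v̂ = (-408/139)·(9) + (-469/417)·(1) = -11485/417.

v̂ = -27.542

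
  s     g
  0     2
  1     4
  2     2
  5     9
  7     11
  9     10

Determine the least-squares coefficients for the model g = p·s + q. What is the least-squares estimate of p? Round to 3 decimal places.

Entries of XᵀX: Σs·s = 160, Σs = 24, Σ1 = 6.
Right-hand side: Σs·g = 220, Σg = 38.
det = 160·6 − 24² = 384.
p = (220·6 − 24·38)/384 = 17/16; q = (160·38 − 24·220)/384 = 25/12.

p = 1.063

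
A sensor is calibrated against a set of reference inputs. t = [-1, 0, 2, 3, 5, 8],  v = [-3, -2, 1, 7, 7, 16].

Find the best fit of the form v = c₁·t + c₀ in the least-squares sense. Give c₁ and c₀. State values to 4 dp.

With design matrix M, MᵀM = [[103, 17]; [17, 6]] and Mᵀv = [189, 26]ᵀ.
Eliminating c₀: 6·(row 1) − 17·(row 2) gives 329·c₁ = 6·189 − 17·26 = 692, so c₁ = 692/329.
Then c₀ = (26 − 17·(692/329))/6 = -535/329.

c₁ = 2.1033, c₀ = -1.6261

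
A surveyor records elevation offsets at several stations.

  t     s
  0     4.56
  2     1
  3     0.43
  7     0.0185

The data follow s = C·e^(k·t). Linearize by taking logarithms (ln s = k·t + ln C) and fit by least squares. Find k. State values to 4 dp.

k = -0.7889

Taking logs, ln s = k·t + ln C, so regress ln s on t.
Σt = 12.0000, Σ(t)² = 62.0000, Σln s = -3.3166, Σt·ln s = -30.4618.
Equations: 62.0000·k + 12.0000·ln C = -30.4618;  12.0000·k + 4·ln C = -3.3166.
Solving (det = 104.0000): k = -0.78892, ln C = 1.53760.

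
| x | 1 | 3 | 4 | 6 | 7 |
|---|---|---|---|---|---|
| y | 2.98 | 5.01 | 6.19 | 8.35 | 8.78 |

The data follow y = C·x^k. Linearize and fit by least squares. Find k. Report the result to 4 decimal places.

Taking logs, ln y = k·ln x + ln C, so regress ln y on ln x.
Σln x = 6.2226, Σ(ln x)² = 10.1257, Σln y = 8.8210, Σln x·ln y = 12.3275.
Normal system: [[10.1257, 6.2226]; [6.2226, 5]]·[k, ln C]ᵀ = [12.3275, 8.8210]ᵀ.
Solving (det = 11.9082): k = 0.56666, ln C = 1.05899.

k = 0.5667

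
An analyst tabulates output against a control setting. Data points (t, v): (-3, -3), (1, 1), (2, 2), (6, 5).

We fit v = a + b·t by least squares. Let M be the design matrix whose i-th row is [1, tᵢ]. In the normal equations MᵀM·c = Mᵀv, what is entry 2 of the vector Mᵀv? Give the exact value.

44

Entry 2 ↔ basis t, so (Mᵀv)_{2} = Σᵢ (t)·vᵢ = (-3)·(-3) + (1)·(1) + (2)·(2) + (6)·(5) = 44.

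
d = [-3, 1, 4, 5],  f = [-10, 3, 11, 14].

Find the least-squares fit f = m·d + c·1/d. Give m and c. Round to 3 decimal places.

Entries of AᵀA: Σd·d = 51, Σd·1/d = 4, Σ1/d·1/d = 4369/3600.
Moment sums: Σd·f = 147, Σ1/d·f = 713/60.
Eliminating c: (4369/3600)·(row 1) − 4·(row 2) gives (55073/1200)·m = (4369/3600)·147 − 4·(713/60) = 52347/400, so m = 157041/55073.
Then c = ((713/60) − 4·(157041/55073))/(4369/3600) = 21660/55073.

m = 2.852, c = 0.393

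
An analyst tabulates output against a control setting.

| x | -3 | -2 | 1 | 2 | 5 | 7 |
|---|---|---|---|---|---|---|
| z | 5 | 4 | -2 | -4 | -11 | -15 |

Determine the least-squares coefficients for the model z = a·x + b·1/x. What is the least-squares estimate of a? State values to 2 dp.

a = -2.13

The normal system AᵀA·[a, b]ᵀ = Aᵀz is [[92, 6]; [6, 36857/22050]]·[a, b]ᵀ = [-193, -1261/105]ᵀ.
det = 92·(36857/22050) − 6² = 1298522/11025.
a = ((-193)·(36857/22050) − 6·(-1261/105))/(1298522/11025) = -5524541/2597044; b = (92·(-1261/105) − 6·(-193))/(1298522/11025) = 292845/649261.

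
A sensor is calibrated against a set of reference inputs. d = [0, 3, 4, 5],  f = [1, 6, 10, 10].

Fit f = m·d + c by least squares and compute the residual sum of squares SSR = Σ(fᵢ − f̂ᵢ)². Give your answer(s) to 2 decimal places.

SSR = 2.68

Normal-equation sums: Σd·d = 50, Σd = 12, Σ1 = 4.
For Aᵀf: Σd·f = 108, Σf = 27.
Normal equations: [[50, 12]; [12, 4]]·[m, c]ᵀ = [108, 27]ᵀ.
Eliminating c: 4·(row 1) − 12·(row 2) gives 56·m = 4·108 − 12·27 = 108, so m = 27/14.
Then c = (27 − 12·(27/14))/4 = 27/28.
Residuals: 1/28, -3/4, 37/28, -17/28; SSR = 75/28.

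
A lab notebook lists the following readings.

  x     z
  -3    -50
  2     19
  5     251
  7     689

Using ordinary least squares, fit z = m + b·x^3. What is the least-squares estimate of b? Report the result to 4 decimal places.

b = 1.9980

With design matrix M, MᵀM = [[4, 449]; [449, 134067]] and Mᵀz = [909, 269204]ᵀ.
Determinant 4·134067 − 449² = 334667.
m = (909·134067 − 449·269204)/334667 = 994307/334667; b = (4·269204 − 449·909)/334667 = 668675/334667.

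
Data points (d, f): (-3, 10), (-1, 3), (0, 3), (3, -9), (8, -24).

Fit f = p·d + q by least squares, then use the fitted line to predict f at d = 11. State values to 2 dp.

f̂ = -33.33

Setting ∂/∂p … = 0 gives: 83·p + 7·q = -252;  7·p + 5·q = -17.
(Σd·d = 83, Σd = 7, Σ1 = 5, Σd·f = -252, Σf = -17.)
Eliminating q: 5·(row 1) − 7·(row 2) gives 366·p = 5·(-252) − 7·(-17) = -1141, so p = -1141/366.
Then q = ((-17) − 7·(-1141/366))/5 = 353/366.
At d = 11: f̂ = (-1141/366)·(11) + (353/366)·(1) = -2033/61.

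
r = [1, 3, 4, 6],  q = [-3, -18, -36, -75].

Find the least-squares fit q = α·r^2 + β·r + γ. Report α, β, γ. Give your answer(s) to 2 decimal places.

Forming AᵀA = [[1634, 308, 62]; [308, 62, 14]; [62, 14, 4]] and Aᵀq = [-3441, -651, -132]ᵀ gives AᵀA·[α, β, γ]ᵀ = Aᵀq.
Row-reducing yields α = -2, β = -7/13, γ = -3/26.

α = -2.00, β = -0.54, γ = -0.12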